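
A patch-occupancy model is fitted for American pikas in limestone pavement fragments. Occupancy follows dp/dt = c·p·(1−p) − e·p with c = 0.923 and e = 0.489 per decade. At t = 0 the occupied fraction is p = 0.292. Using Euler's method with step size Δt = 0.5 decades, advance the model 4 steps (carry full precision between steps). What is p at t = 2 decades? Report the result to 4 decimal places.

Update rule: p ← p + [c·p·(1−p) − e·p]·Δt with Δt = 0.5.
t = 0.5: p = 0.29200 + (+0.02401) = 0.31601
t = 1: p = 0.31601 + (+0.02249) = 0.33850
t = 1.5: p = 0.33850 + (+0.02057) = 0.35908
t = 2: p = 0.35908 + (+0.01842) = 0.37749

0.3775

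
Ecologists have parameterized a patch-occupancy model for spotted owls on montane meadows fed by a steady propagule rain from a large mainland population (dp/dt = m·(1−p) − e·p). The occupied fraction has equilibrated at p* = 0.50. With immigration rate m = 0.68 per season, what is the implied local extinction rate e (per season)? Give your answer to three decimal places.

0.680

At equilibrium m(1−p*) = e·p*, so e = m(1−p*)/p*.
e = 0.68 × 0.5000 / 0.50 = 0.6800.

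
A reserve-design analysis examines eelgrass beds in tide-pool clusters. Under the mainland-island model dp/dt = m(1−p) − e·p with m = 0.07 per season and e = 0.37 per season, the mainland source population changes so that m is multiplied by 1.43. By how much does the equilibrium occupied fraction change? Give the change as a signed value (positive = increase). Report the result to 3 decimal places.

Before: p* = 0.07/(0.07+0.37) = 0.1591.
After: m = 0.1001, e = 0.37; p* = 0.1001/0.4701 = 0.2129.
Δp* = 0.2129 − 0.1591 = +0.0538.

0.054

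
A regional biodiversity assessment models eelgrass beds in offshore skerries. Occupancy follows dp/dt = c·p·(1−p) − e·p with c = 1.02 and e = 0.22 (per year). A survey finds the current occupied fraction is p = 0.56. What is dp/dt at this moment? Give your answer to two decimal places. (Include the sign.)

0.13

Colonization term: c·p·(1−p) = 1.02×0.56×0.4400 = 0.25133.
Extinction term: e·p = 0.12320.
dp/dt = 0.25133 − 0.12320 = 0.12813.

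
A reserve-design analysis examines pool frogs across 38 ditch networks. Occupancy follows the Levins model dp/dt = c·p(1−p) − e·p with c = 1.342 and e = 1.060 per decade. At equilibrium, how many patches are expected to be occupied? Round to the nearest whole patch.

8

p* = 1 − e/c = 1 − 1.060/1.342 = 0.2101.
Expected occupied patches = N × p* = 38 × 0.2101 = 7.99 ≈ 8.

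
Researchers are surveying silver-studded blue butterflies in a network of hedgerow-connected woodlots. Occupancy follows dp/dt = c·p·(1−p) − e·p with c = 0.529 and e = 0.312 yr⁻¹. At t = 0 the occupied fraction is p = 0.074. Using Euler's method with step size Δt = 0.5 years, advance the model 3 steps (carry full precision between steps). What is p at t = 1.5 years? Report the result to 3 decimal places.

0.095

Update rule: p ← p + [c·p·(1−p) − e·p]·Δt with Δt = 0.5.
step 1: Δp = +0.00658, p = 0.08058
step 2: Δp = +0.00703, p = 0.08761
step 3: Δp = +0.00748, p = 0.09508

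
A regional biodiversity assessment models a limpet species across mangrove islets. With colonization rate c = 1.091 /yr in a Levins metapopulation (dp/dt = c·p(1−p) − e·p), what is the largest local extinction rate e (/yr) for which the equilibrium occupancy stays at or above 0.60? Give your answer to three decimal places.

0.436

1 − e/c ≥ 0.60 ⇒ e ≤ c(1 − 0.60) = 1.091 × 0.4000.
e_max = 0.4364.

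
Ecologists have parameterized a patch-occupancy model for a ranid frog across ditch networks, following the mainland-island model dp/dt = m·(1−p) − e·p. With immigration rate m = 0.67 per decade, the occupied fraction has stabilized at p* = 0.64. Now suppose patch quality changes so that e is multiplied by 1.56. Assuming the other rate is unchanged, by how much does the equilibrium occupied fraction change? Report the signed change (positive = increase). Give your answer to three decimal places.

-0.107

Balance m(1−p*) = e·p* gives e = m(1−p*)/p* = 0.67×0.36000/0.64000 = 0.37688.
New p* = m/(m+e) = 0.67000/(0.67000+0.58793) = 0.53262.
Δp* = 0.53262 − 0.64000 = -0.10738.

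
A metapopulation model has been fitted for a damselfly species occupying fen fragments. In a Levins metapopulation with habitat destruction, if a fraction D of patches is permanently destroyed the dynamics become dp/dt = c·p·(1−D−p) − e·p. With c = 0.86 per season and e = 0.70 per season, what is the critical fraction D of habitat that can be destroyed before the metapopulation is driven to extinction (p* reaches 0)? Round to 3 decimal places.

0.186

The nontrivial equilibrium is p* = (1−D) − e/c; extinction occurs when this hits zero.
So D_crit = 1 − e/c = 1 − 0.70/0.86 = 1 − 0.8140 = 0.1860.
This equals the undisturbed p*, a classic result of Lande's extension.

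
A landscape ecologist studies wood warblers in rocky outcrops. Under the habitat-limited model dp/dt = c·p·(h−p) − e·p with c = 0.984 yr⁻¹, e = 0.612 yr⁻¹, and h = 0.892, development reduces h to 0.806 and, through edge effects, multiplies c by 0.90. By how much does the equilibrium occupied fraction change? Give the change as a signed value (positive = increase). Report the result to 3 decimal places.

Before: p* = h − e/c = 0.892 − 0.612/0.984 = 0.892 − 0.6220 = 0.2700.
After: c = 0.8856, e = 0.612, h = 0.806; p* = 0.806 − 0.612/0.8856 = 0.1149.
Δp* = 0.1149 − 0.2700 = -0.1551.

-0.155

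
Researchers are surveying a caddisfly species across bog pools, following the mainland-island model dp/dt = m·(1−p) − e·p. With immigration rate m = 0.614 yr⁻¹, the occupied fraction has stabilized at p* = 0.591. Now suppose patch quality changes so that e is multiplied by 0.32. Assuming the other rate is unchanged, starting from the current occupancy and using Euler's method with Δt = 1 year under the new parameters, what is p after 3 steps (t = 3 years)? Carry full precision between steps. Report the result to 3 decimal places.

Balance m(1−p*) = e·p* gives e = m(1−p*)/p* = 0.614×0.40900/0.59100 = 0.42492.
Starting from p₀ = 0.59100; update p ← p + (dp/dt)·Δt with the new parameters.
step 1: Δp = +0.17077, p = 0.76177
step 2: Δp = +0.04270, p = 0.80446
step 3: Δp = +0.01068, p = 0.81514

0.815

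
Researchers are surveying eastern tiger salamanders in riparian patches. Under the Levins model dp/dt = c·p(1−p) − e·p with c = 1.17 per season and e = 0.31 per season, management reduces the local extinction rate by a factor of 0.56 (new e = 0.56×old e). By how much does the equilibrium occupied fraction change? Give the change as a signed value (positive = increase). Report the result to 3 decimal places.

Before: p* = 1 − 0.31/1.17 = 0.7350.
After the change, c = 1.17, e = 0.1736, so p* = 1 − 0.1736/1.17 = 0.8516.
Δp* = 0.8516 − 0.7350 = +0.1166.

0.117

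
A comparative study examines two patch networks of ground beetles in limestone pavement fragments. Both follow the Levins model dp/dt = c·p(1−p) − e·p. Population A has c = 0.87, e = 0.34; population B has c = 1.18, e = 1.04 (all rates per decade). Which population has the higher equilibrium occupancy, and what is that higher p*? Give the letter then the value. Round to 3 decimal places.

A, 0.609

A: p*_A = 1 − 0.34/0.87 = 0.6092.
B: p*_B = 1 − 1.04/1.18 = 0.1186.
A is higher at 0.6092.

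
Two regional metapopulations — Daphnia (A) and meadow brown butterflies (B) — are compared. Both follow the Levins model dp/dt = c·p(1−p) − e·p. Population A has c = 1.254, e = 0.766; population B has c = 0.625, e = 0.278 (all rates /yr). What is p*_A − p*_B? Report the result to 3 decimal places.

A: p*_A = 1 − 0.766/1.254 = 0.3892.
B: p*_B = 1 − 0.278/0.625 = 0.5552.
p*_A − p*_B = 0.3892 − 0.5552 = -0.1660.

-0.166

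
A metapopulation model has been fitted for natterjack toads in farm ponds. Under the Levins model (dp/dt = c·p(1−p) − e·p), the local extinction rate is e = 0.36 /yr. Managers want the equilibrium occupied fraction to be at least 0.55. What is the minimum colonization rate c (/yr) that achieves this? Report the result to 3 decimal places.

p* = 1 − e/c ≥ 0.55 requires e/c ≤ 0.4500, i.e. c ≥ e/0.4500.
c_min = 0.36/0.4500 = 0.8000.

0.800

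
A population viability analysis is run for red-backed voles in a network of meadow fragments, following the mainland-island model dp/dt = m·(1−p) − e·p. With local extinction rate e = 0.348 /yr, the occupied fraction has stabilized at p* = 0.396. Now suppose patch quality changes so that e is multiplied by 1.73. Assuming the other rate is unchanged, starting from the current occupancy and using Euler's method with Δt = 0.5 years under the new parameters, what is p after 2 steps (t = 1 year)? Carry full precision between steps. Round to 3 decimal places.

0.316

Balance m(1−p*) = e·p* gives m = e·p*/(1−p*) = 0.348×0.39600/0.60400 = 0.22816.
Starting from p₀ = 0.39600; update p ← p + (dp/dt)·Δt with the new parameters.
  1  |  dp/dt·Δt = -0.050300  |  p_1 = 0.345700
  2  |  dp/dt·Δt = -0.029420  |  p_2 = 0.316280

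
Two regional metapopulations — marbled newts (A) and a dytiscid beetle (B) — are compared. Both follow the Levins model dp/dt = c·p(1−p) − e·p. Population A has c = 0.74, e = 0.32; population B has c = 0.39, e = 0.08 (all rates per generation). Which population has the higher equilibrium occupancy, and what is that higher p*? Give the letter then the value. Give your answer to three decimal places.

B, 0.795

A: p*_A = 1 − 0.32/0.74 = 0.5676.
B: p*_B = 1 − 0.08/0.39 = 0.7949.
B is higher at 0.7949.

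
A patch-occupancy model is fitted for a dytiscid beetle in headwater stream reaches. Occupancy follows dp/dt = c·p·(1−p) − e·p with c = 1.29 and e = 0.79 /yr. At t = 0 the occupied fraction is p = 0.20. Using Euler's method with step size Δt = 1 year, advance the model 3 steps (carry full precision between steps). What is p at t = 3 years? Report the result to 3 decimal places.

0.329

Update rule: p ← p + [c·p·(1−p) − e·p]·Δt with Δt = 1.
  1  |  dp/dt·Δt = +0.048400  |  p_1 = 0.248400
  2  |  dp/dt·Δt = +0.044604  |  p_2 = 0.293004
  3  |  dp/dt·Δt = +0.035754  |  p_3 = 0.328758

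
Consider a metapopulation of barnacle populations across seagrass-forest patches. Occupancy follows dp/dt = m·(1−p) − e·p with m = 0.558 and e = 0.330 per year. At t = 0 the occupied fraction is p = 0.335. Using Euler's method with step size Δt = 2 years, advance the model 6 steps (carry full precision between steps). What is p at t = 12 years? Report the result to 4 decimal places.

Update rule: p ← p + [m·(1−p) − e·p]·Δt with Δt = 2.
step 1: Δp = +0.52104, p = 0.85604
step 2: Δp = -0.40433, p = 0.45171
step 3: Δp = +0.31376, p = 0.76547
step 4: Δp = -0.24348, p = 0.52199
step 5: Δp = +0.18894, p = 0.71093
step 6: Δp = -0.14662, p = 0.56432

0.5643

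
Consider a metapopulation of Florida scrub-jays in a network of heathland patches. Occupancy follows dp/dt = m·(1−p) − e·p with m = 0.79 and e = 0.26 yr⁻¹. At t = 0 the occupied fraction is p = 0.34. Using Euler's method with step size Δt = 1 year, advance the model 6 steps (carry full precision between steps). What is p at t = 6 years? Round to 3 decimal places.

0.752

Update rule: p ← p + [m·(1−p) − e·p]·Δt with Δt = 1.
p: 0.34000 → 0.77300  (Δp = +0.43300)
p: 0.77300 → 0.75135  (Δp = -0.02165)
p: 0.75135 → 0.75243  (Δp = +0.00108)
p: 0.75243 → 0.75238  (Δp = -0.00005)
p: 0.75238 → 0.75238  (Δp = +0.00000)
p: 0.75238 → 0.75238  (Δp = -0.00000)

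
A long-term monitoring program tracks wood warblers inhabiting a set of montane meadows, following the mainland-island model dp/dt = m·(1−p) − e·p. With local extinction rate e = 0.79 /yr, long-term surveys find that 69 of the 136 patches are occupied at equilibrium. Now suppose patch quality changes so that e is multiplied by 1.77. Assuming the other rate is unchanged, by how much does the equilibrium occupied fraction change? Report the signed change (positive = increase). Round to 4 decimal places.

-0.1395

Observed p* = 69/136 = 0.50735.
Balance m(1−p*) = e·p* gives m = e·p*/(1−p*) = 0.79×0.50735/0.49265 = 0.81357.
New p* = m/(m+e) = 0.81357/(0.81357+1.39830) = 0.36782.
Δp* = 0.36782 − 0.50735 = -0.13953.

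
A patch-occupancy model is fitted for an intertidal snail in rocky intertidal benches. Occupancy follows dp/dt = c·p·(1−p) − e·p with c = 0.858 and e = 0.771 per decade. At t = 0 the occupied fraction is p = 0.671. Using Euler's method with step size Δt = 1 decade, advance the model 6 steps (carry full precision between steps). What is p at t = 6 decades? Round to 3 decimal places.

0.174

Update rule: p ← p + [c·p·(1−p) − e·p]·Δt with Δt = 1.
t = 1: p = 0.67100 + (-0.32793) = 0.34307
t = 2: p = 0.34307 + (-0.07114) = 0.27193
t = 3: p = 0.27193 + (-0.03979) = 0.23214
t = 4: p = 0.23214 + (-0.02604) = 0.20610
t = 5: p = 0.20610 + (-0.01852) = 0.18759
t = 6: p = 0.18759 + (-0.01387) = 0.17372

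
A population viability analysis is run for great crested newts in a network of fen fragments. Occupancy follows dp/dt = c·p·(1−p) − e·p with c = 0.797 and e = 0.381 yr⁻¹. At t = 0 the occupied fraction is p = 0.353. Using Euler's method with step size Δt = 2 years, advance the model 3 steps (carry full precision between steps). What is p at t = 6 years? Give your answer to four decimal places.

0.5177

Update rule: p ← p + [c·p·(1−p) − e·p]·Δt with Δt = 2.
t = 2: p = 0.35300 + (+0.09507) = 0.44807
t = 4: p = 0.44807 + (+0.05277) = 0.50084
t = 6: p = 0.50084 + (+0.01686) = 0.51770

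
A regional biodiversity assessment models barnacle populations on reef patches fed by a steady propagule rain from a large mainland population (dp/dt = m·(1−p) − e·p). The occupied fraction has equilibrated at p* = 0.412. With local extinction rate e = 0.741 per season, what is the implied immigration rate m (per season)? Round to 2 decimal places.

At equilibrium m(1−p*) = e·p*, so m = e·p*/(1−p*).
m = 0.741 × 0.412 / 0.5880 = 0.3053/0.5880 = 0.5192.

0.52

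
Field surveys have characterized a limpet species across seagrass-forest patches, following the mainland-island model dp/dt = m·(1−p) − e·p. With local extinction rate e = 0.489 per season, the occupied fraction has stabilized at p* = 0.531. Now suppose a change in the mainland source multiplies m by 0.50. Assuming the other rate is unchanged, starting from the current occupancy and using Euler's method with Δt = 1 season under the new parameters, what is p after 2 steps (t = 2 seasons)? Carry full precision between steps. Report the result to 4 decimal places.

Balance m(1−p*) = e·p* gives m = e·p*/(1−p*) = 0.489×0.53100/0.46900 = 0.55364.
Starting from p₀ = 0.53100; update p ← p + (dp/dt)·Δt with the new parameters.
  1  |  dp/dt·Δt = -0.129830  |  p_1 = 0.401170
  2  |  dp/dt·Δt = -0.030403  |  p_2 = 0.370767

0.3708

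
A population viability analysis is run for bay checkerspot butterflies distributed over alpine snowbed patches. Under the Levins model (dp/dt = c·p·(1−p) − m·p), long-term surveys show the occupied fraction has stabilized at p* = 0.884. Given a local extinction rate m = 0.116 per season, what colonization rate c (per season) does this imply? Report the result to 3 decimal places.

At equilibrium c(1−p*) = m, so c = m/(1−p*).
c = 0.116/(1 − 0.884) = 0.116/0.1160 = 1.0000.

1.000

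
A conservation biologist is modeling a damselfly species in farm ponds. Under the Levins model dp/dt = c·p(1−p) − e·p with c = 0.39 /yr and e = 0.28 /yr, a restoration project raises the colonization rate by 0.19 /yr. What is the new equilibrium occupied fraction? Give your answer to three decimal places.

Before: p* = 1 − 0.28/0.39 = 0.2821.
After the change, c = 0.58, e = 0.28, so p* = 1 − 0.28/0.58 = 0.5172.

0.517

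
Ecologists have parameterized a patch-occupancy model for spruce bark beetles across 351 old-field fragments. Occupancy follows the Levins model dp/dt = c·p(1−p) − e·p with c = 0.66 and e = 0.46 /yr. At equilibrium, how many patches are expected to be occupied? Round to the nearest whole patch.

106

p* = 1 − e/c = 1 − 0.46/0.66 = 0.3030.
Expected occupied patches = N × p* = 351 × 0.3030 = 106.36 ≈ 106.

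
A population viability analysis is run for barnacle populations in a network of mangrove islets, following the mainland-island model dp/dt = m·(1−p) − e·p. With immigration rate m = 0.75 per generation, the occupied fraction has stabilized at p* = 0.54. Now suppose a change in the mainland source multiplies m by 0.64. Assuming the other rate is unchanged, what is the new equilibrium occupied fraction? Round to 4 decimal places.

0.4290

Balance m(1−p*) = e·p* gives e = m(1−p*)/p* = 0.75×0.46000/0.54000 = 0.63889.
New p* = m/(m+e) = 0.48000/(0.48000+0.63889) = 0.42900.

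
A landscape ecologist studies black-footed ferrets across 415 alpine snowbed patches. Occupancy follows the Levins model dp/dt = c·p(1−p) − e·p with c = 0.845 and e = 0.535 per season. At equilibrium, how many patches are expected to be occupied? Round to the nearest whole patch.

152

p* = 1 − e/c = 1 − 0.535/0.845 = 0.3669.
Expected occupied patches = N × p* = 415 × 0.3669 = 152.25 ≈ 152.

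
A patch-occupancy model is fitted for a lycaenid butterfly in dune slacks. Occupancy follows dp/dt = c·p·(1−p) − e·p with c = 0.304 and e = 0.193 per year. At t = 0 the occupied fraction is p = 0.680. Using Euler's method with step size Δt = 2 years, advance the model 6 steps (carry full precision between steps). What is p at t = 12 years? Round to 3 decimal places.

Update rule: p ← p + [c·p·(1−p) − e·p]·Δt with Δt = 2.
  1  |  dp/dt·Δt = -0.130179  |  p_1 = 0.549821
  2  |  dp/dt·Δt = -0.061740  |  p_2 = 0.488081
  3  |  dp/dt·Δt = -0.036486  |  p_3 = 0.451595
  4  |  dp/dt·Δt = -0.023740  |  p_4 = 0.427855
  5  |  dp/dt·Δt = -0.016317  |  p_5 = 0.411538
  6  |  dp/dt·Δt = -0.011612  |  p_6 = 0.399927

0.400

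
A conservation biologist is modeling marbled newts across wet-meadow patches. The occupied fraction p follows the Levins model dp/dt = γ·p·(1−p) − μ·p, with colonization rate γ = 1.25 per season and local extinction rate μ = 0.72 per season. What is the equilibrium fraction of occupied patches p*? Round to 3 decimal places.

0.424

Setting dp/dt = 0 and dividing through by p* gives γ·(1−p*) = μ.
So p* = 1 − μ/γ = 1 − 0.72/1.25 = 1 − 0.5760 = 0.4240.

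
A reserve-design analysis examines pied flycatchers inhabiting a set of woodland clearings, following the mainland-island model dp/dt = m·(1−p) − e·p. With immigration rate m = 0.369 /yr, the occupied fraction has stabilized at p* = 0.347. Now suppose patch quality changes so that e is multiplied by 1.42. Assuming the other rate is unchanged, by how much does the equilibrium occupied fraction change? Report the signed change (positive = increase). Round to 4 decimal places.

-0.0747

Balance m(1−p*) = e·p* gives e = m(1−p*)/p* = 0.369×0.65300/0.34700 = 0.69440.
New p* = m/(m+e) = 0.36900/(0.36900+0.98605) = 0.27231.
Δp* = 0.27231 − 0.34700 = -0.07469.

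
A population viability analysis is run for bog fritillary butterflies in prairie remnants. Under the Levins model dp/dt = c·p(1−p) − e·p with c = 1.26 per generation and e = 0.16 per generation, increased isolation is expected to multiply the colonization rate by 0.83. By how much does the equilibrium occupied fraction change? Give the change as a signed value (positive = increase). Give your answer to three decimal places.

Before: p* = 1 − 0.16/1.26 = 0.8730.
After the change, c = 1.0458, e = 0.16, so p* = 1 − 0.16/1.0458 = 0.8470.
Δp* = 0.8470 − 0.8730 = -0.0260.

-0.026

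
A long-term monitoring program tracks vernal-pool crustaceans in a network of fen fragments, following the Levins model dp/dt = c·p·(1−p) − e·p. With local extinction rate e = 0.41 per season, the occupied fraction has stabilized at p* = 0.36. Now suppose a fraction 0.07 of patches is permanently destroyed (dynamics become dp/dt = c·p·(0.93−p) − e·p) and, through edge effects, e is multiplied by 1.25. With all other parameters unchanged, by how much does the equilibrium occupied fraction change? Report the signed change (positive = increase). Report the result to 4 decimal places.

Balance c(1−p*) = e gives c = e/(1 − 0.36000) = 0.41/0.64000 = 0.64062.
New p* = 0.93 − e/c = 0.93 − 0.51250/0.64062 = 0.12999.
Δp* = 0.12999 − 0.36000 = -0.23001.

-0.2300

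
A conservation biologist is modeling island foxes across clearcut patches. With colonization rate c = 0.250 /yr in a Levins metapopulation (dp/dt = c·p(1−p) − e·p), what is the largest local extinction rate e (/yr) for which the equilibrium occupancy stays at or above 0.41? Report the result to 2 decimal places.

1 − e/c ≥ 0.41 ⇒ e ≤ c(1 − 0.41) = 0.250 × 0.5900.
e_max = 0.1475.

0.15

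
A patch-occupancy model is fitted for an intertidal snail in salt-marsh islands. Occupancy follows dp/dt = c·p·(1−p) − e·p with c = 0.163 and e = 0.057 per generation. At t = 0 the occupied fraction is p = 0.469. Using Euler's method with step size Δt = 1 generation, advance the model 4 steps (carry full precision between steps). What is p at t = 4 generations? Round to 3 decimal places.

0.520

Update rule: p ← p + [c·p·(1−p) − e·p]·Δt with Δt = 1.
step 1: Δp = +0.01386, p = 0.48286
step 2: Δp = +0.01318, p = 0.49604
step 3: Δp = +0.01247, p = 0.50851
step 4: Δp = +0.01175, p = 0.52027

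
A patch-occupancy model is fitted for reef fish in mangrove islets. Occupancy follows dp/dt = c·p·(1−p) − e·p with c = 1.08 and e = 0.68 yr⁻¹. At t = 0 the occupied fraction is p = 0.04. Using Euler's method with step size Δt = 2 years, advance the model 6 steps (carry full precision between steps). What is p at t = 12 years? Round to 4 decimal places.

0.3527

Update rule: p ← p + [c·p·(1−p) − e·p]·Δt with Δt = 2.
step 1: Δp = +0.02854, p = 0.06854
step 2: Δp = +0.04469, p = 0.11323
step 3: Δp = +0.06289, p = 0.17612
step 4: Δp = +0.07390, p = 0.25002
step 5: Δp = +0.06499, p = 0.31501
step 6: Δp = +0.03767, p = 0.35268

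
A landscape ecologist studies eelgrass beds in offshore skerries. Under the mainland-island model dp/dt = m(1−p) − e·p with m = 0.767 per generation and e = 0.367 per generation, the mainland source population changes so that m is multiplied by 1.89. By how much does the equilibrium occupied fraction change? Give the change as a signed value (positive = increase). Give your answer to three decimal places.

Before: p* = 0.767/(0.767+0.367) = 0.6764.
After: m = 1.44963, e = 0.367; p* = 1.44963/1.8166 = 0.7980.
Δp* = 0.7980 − 0.6764 = +0.1216.

0.122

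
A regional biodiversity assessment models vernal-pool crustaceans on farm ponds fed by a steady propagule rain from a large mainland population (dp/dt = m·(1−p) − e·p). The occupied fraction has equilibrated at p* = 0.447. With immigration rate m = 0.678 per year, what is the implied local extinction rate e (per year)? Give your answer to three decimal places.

At equilibrium m(1−p*) = e·p*, so e = m(1−p*)/p*.
e = 0.678 × 0.5530 / 0.447 = 0.8388.

0.839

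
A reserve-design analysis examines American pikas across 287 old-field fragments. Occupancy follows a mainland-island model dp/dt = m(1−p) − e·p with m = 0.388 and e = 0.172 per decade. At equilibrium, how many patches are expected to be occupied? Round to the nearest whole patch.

p* = m/(m+e) = 0.388/0.5600 = 0.6929.
Expected occupied patches = N × p* = 287 × 0.6929 = 198.85 ≈ 199.

199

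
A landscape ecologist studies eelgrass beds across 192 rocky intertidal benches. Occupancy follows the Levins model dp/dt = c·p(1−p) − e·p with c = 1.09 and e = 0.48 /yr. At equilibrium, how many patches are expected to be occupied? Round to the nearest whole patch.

p* = 1 − e/c = 1 − 0.48/1.09 = 0.5596.
Expected occupied patches = N × p* = 192 × 0.5596 = 107.45 ≈ 107.

107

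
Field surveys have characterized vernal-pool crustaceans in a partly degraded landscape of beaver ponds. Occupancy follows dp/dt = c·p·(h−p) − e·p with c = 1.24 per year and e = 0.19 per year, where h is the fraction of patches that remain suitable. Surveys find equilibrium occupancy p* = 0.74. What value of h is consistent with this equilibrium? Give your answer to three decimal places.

At equilibrium c(h−p*) = e, so h = p* + e/c.
h = 0.74 + 0.19/1.24 = 0.74 + 0.1532 = 0.8932.

0.893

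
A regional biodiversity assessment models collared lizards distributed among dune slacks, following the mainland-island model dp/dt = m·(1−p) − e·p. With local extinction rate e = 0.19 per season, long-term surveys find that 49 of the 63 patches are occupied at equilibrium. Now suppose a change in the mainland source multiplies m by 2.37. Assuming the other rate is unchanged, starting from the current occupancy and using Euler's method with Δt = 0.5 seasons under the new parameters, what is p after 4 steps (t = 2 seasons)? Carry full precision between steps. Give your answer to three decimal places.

0.892

Observed p* = 49/63 = 0.77778.
Balance m(1−p*) = e·p* gives m = e·p*/(1−p*) = 0.19×0.77778/0.22222 = 0.66500.
Starting from p₀ = 0.77778; update p ← p + (dp/dt)·Δt with the new parameters.
step 1: Δp = +0.10123, p = 0.87901
step 2: Δp = +0.01184, p = 0.89085
step 3: Δp = +0.00139, p = 0.89223
step 4: Δp = +0.00016, p = 0.89239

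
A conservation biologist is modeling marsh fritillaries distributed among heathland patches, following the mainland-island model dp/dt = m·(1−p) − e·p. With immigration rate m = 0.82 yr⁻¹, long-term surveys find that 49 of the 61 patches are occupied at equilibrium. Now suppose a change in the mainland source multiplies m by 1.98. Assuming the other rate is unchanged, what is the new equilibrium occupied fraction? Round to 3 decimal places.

0.890

Observed p* = 49/61 = 0.80328.
Balance m(1−p*) = e·p* gives e = m(1−p*)/p* = 0.82×0.19672/0.80328 = 0.20081.
New p* = m/(m+e) = 1.62360/(1.62360+0.20081) = 0.88993.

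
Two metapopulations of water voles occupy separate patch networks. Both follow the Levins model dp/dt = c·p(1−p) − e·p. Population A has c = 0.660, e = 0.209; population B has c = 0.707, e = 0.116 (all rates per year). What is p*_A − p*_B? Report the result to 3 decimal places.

-0.153

A: p*_A = 1 − 0.209/0.660 = 0.6833.
B: p*_B = 1 − 0.116/0.707 = 0.8359.
p*_A − p*_B = 0.6833 − 0.8359 = -0.1526.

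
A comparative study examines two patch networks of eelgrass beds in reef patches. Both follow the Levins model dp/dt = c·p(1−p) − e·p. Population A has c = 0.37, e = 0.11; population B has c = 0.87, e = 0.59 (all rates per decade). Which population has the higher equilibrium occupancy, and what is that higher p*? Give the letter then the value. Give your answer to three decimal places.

A: p*_A = 1 − 0.11/0.37 = 0.7027.
B: p*_B = 1 − 0.59/0.87 = 0.3218.
A is higher at 0.7027.

A, 0.703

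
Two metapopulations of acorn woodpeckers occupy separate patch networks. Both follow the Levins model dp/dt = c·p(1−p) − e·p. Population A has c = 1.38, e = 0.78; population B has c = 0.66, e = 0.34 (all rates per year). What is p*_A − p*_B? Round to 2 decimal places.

-0.05

A: p*_A = 1 − 0.78/1.38 = 0.4348.
B: p*_B = 1 − 0.34/0.66 = 0.4848.
p*_A − p*_B = 0.4348 − 0.4848 = -0.0501.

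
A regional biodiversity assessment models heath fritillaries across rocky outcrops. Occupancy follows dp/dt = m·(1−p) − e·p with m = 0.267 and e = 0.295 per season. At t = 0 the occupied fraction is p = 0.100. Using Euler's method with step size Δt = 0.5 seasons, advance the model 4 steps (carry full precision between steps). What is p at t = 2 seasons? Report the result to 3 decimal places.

Update rule: p ← p + [m·(1−p) − e·p]·Δt with Δt = 0.5.
t = 0.5: p = 0.10000 + (+0.10540) = 0.20540
t = 1: p = 0.20540 + (+0.07578) = 0.28118
t = 1.5: p = 0.28118 + (+0.05449) = 0.33567
t = 2: p = 0.33567 + (+0.03918) = 0.37485

0.375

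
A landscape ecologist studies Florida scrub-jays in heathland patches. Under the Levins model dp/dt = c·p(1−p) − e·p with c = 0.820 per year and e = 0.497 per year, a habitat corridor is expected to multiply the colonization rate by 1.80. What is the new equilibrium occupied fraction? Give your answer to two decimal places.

0.66

Before: p* = 1 − 0.497/0.820 = 0.3939.
After the change, c = 1.476, e = 0.497, so p* = 1 − 0.497/1.476 = 0.6633.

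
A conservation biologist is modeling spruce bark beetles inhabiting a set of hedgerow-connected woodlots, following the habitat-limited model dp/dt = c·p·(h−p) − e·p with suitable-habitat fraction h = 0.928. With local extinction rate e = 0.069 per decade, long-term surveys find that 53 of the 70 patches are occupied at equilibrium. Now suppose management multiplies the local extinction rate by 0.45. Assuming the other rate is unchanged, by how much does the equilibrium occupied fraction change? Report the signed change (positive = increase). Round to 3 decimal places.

0.094

Observed p* = 53/70 = 0.75714.
Balance c(h−p*) = e gives c = e/(0.928 − 0.75714) = 0.069/0.17086 = 0.40384.
New p* = 0.928 − e/c = 0.928 − 0.03105/0.40384 = 0.85111.
Δp* = 0.85111 − 0.75714 = +0.09397.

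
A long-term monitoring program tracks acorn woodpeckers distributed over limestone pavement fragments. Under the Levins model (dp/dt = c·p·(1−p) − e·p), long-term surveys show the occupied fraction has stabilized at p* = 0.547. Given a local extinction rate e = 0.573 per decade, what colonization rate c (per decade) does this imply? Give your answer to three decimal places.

At equilibrium c(1−p*) = e, so c = e/(1−p*).
c = 0.573/(1 − 0.547) = 0.573/0.4530 = 1.2649.

1.265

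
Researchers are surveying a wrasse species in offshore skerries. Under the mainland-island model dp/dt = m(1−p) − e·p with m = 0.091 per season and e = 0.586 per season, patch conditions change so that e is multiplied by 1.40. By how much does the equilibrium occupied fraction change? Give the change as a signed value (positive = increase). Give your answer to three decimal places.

Before: p* = 0.091/(0.091+0.586) = 0.1344.
After: m = 0.091, e = 0.8204; p* = 0.091/0.9114 = 0.0998.
Δp* = 0.0998 − 0.1344 = -0.0346.

-0.035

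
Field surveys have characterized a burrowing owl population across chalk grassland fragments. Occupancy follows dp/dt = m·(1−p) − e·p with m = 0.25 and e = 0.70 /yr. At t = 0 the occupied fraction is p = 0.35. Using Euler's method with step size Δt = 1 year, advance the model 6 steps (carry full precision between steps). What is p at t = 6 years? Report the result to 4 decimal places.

0.2632

Update rule: p ← p + [m·(1−p) − e·p]·Δt with Δt = 1.
t = 1: p = 0.35000 + (-0.08250) = 0.26750
t = 2: p = 0.26750 + (-0.00413) = 0.26338
t = 3: p = 0.26338 + (-0.00021) = 0.26317
t = 4: p = 0.26317 + (-0.00001) = 0.26316
t = 5: p = 0.26316 + (-0.00000) = 0.26316
t = 6: p = 0.26316 + (-0.00000) = 0.26316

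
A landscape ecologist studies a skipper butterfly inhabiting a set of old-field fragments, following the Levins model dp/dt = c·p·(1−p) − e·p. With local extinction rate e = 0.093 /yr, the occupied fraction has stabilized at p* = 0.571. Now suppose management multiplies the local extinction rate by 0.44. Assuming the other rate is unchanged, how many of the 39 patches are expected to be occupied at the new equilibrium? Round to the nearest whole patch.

32

Balance c(1−p*) = e gives c = e/(1 − 0.57100) = 0.093/0.42900 = 0.21678.
New p* = 1 − e/c = 1 − 0.04092/0.21678 = 0.81124.
Expected occupied = 39 × 0.81124 = 31.64 ≈ 32.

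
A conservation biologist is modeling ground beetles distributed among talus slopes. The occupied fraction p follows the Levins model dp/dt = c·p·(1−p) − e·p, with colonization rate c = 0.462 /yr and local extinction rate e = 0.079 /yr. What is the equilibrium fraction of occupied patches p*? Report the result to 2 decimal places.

0.83

Setting dp/dt = 0 and dividing through by p* gives c·(1−p*) = e.
So p* = 1 − e/c = 1 − 0.079/0.462 = 1 − 0.1710 = 0.8290.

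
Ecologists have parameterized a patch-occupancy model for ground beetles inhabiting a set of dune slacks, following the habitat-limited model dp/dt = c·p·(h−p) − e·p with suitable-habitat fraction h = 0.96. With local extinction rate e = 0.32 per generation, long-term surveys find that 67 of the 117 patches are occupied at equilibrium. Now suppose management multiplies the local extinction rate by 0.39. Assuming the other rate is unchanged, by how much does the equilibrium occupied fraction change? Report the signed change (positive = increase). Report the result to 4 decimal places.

Observed p* = 67/117 = 0.57265.
Balance c(h−p*) = e gives c = e/(0.96 − 0.57265) = 0.32/0.38735 = 0.82613.
New p* = 0.96 − e/c = 0.96 − 0.12480/0.82613 = 0.80893.
Δp* = 0.80893 − 0.57265 = +0.23628.

0.2363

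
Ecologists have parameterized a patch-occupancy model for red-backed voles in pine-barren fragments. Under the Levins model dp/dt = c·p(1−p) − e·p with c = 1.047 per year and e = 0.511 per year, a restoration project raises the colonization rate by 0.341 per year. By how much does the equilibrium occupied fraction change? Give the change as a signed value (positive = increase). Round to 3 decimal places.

Before: p* = 1 − 0.511/1.047 = 0.5119.
After the change, c = 1.388, e = 0.511, so p* = 1 − 0.511/1.388 = 0.6318.
Δp* = 0.6318 − 0.5119 = +0.1199.

0.120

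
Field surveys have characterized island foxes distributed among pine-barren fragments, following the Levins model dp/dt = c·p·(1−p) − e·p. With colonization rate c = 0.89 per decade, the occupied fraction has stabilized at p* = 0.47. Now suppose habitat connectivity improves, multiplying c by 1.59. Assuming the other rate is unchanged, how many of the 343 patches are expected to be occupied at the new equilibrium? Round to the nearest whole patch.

Balance c(1−p*) = e gives e = 0.89×(1 − 0.47000) = 0.47170.
New p* = 1 − e/c = 1 − 0.47170/1.41510 = 0.66667.
Expected occupied = 343 × 0.66667 = 228.67 ≈ 229.

229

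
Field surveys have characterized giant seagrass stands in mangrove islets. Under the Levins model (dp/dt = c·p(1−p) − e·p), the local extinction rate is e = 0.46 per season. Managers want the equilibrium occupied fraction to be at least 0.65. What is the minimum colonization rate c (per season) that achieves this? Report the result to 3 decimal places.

1.314

p* = 1 − e/c ≥ 0.65 requires e/c ≤ 0.3500, i.e. c ≥ e/0.3500.
c_min = 0.46/0.3500 = 1.3143.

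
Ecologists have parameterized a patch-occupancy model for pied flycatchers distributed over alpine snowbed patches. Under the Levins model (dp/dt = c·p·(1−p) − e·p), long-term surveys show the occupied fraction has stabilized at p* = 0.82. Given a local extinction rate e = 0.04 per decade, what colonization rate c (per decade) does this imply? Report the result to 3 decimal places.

At equilibrium c(1−p*) = e, so c = e/(1−p*).
c = 0.04/(1 − 0.82) = 0.04/0.1800 = 0.2222.

0.222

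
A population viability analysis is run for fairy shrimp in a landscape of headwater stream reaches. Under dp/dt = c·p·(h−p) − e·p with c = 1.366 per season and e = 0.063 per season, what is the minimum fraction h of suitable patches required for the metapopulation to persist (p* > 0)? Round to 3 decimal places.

0.046

p* = h − e/c is positive only when h > e/c.
h_min = e/c = 0.063/1.366 = 0.0461.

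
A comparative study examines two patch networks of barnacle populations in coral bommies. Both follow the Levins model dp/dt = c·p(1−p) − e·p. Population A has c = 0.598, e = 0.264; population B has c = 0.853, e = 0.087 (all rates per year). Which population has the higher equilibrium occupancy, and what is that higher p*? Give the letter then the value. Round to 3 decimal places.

B, 0.898

A: p*_A = 1 − 0.264/0.598 = 0.5585.
B: p*_B = 1 − 0.087/0.853 = 0.8980.
B is higher at 0.8980.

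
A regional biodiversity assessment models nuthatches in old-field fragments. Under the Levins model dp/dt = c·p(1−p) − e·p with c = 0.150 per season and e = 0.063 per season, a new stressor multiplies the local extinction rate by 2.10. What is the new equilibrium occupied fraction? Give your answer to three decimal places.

0.118

Before: p* = 1 − 0.063/0.150 = 0.5800.
After the change, c = 0.15, e = 0.1323, so p* = 1 − 0.1323/0.15 = 0.1180.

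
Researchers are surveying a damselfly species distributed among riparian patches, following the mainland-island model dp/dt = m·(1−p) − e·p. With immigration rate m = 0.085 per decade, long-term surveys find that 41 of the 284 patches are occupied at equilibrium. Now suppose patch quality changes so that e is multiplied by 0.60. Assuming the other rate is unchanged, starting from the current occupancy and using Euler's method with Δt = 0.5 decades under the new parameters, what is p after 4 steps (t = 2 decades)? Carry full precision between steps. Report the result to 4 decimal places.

Observed p* = 41/284 = 0.14437.
Balance m(1−p*) = e·p* gives e = m(1−p*)/p* = 0.085×0.85563/0.14437 = 0.50378.
Starting from p₀ = 0.14437; update p ← p + (dp/dt)·Δt with the new parameters.
  1  |  dp/dt·Δt = +0.014546  |  p_1 = 0.158912
  2  |  dp/dt·Δt = +0.011729  |  p_2 = 0.170641
  3  |  dp/dt·Δt = +0.009458  |  p_3 = 0.180099
  4  |  dp/dt·Δt = +0.007627  |  p_4 = 0.187726

0.1877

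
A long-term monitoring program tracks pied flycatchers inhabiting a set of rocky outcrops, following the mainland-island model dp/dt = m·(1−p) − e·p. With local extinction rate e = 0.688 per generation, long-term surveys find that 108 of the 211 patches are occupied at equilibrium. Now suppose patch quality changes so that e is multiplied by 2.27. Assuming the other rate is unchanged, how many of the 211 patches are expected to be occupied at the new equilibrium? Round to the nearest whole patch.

Observed p* = 108/211 = 0.51185.
Balance m(1−p*) = e·p* gives m = e·p*/(1−p*) = 0.688×0.51185/0.48815 = 0.72140.
New p* = m/(m+e) = 0.72140/(0.72140+1.56176) = 0.31597.
Expected occupied = 211 × 0.31597 = 66.67 ≈ 67.

67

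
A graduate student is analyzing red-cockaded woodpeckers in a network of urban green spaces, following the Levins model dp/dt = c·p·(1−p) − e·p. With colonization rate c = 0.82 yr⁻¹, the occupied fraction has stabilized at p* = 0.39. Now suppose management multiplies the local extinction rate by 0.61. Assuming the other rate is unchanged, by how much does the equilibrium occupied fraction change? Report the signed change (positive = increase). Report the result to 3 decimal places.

Balance c(1−p*) = e gives e = 0.82×(1 − 0.39000) = 0.50020.
New p* = 1 − e/c = 1 − 0.30512/0.82000 = 0.62790.
Δp* = 0.62790 − 0.39000 = +0.23790.

0.238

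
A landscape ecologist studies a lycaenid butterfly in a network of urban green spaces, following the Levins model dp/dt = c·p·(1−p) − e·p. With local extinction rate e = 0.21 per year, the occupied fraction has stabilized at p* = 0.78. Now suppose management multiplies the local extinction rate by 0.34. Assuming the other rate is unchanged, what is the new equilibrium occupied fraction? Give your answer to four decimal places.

Balance c(1−p*) = e gives c = e/(1 − 0.78000) = 0.21/0.22000 = 0.95455.
New p* = 1 − e/c = 1 − 0.07140/0.95455 = 0.92520.

0.9252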